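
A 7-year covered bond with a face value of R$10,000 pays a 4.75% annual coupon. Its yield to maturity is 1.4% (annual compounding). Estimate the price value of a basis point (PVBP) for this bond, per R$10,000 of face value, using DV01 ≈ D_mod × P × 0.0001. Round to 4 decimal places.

R$7.4871

Periodic yield y = 0.014.
  t   CF        PV=CF/(1+0.014)^t    t·PV
  1       475.00       468.4418       468.4418
  2       475.00       461.9742       923.9484
  3       475.00       455.5958     1,366.7875
  4       475.00       449.3056     1,797.2222
  5       475.00       443.1021     2,215.5106
  6       475.00       436.9843     2,621.9061
  7    10,475.00     9,503.6043    66,525.2303
  Σ                 12,219.0082    75,919.0469
P = 12,219.0082; D_Mac = 6.21319 yrs; D_mod = 6.12741 yrs.
DV01 ≈ 6.12741 × 12,219.0082 × 0.0001 = 7.487085.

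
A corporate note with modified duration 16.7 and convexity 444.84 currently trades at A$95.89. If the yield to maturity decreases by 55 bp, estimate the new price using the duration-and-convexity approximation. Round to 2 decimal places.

Duration effect: -D_mod·Δy = -16.7 × (-0.0055) = +0.091850
Convexity effect: ½·C·(Δy)² = 0.5 × 444.84 × (-0.0055)² = +0.006728205
ΔP/P ≈ +0.091850 + 0.006728205 = +0.098578205
New price ≈ 95.89 × (1 + 0.098578205) = 105.34266407745.

A$105.34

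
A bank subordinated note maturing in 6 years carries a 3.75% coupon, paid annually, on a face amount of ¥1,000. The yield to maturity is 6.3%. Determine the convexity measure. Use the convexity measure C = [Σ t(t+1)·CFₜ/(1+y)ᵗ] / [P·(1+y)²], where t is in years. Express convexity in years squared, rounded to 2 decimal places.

32.60

With y = 0.063:
  t   CF        PV=CF/(1+0.063)^t    t·PV        t(t+1)·PV
  1        37.50        35.2775        35.2775          70.5550
  2        37.50        33.1868        66.3735         199.1205
  3        37.50        31.2199        93.6597         374.6388
  4        37.50        29.3696       117.4784         587.3922
  5        37.50        27.6290       138.1449         828.8696
  6     1,037.50       719.0987     4,314.5923      30,202.1464
  Σ                    875.7815     4,765.5264      32,262.7225
P = 875.7815.
Convexity = Σ t(t+1)·PV / [P·(1+y)²] = 32,262.7225 / (875.7815 × 1.129969) = 32.60159.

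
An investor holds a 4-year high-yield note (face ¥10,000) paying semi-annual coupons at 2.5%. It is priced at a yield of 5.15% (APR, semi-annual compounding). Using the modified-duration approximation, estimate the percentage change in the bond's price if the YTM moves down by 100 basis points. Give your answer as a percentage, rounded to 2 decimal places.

+3.72%

Periodic yield y = 0.02575. Modified duration first:
  t   CF        PV=CF/(1+0.02575)^t    t·PV
  1       125.00       121.8621       121.8621
  2       125.00       118.8029       237.6058
  3       125.00       115.8205       347.4615
  4       125.00       112.9130       451.6520
  5       125.00       110.0785       550.3924
  6       125.00       107.3151       643.8906
  7       125.00       104.6211       732.3478
  8    10,125.00     8,261.5746    66,092.5965
  Σ                  9,052.9877    69,177.8085
P = 9,052.9877; D_Mac = 7.64143 half-year periods = 3.82072 yrs; D_mod = 3.82072/(1+0.02575) = 3.72480 yrs.
ΔP/P ≈ -D_mod · Δy = -3.72480 × (-0.01) = +0.037248 = +3.7248%.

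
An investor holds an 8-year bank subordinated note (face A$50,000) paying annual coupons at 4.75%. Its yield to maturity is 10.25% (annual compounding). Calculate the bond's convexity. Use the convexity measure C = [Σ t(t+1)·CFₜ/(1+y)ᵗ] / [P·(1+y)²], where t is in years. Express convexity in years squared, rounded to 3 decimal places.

45.552

With y = 0.1025:
  t   CF        PV=CF/(1+0.1025)^t    t·PV        t(t+1)·PV
  1     2,375.00     2,154.1950     2,154.1950       4,308.3900
  2     2,375.00     1,953.9184     3,907.8368      11,723.5103
  3     2,375.00     1,772.2616     5,316.7847      21,267.1388
  4     2,375.00     1,607.4935     6,429.9739      32,149.8697
  5     2,375.00     1,458.0440     7,290.2199      43,741.3193
  6     2,375.00     1,322.4889     7,934.9332      55,544.5325
  7     2,375.00     1,199.5364     8,396.7547      67,174.0377
  8    52,375.00    23,993.5910   191,948.7277   1,727,538.5494
  Σ                 35,461.5286   233,379.4259   1,963,447.3477
P = 35,461.5286.
Convexity = Σ t(t+1)·PV / [P·(1+y)²] = 1,963,447.3477 / (35,461.5286 × 1.215506) = 45.55170.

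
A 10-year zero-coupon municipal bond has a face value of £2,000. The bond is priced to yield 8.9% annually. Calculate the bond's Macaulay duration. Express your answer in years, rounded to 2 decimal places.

A zero-coupon bond has a single cash flow at maturity, so its Macaulay duration equals its maturity: 10 years.

10.00 years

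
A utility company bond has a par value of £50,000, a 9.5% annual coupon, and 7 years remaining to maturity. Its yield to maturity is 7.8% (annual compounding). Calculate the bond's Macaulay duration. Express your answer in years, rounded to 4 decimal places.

Periodic yield y = 0.078. Discount each cash flow and weight by its year:
  t   CF        PV=CF/(1+0.078)^t    t·PV
  1     4,750.00     4,406.3080     4,406.3080
  2     4,750.00     4,087.4842     8,174.9684
  3     4,750.00     3,791.7293    11,375.1880
  4     4,750.00     3,517.3741    14,069.4966
  5     4,750.00     3,262.8703    16,314.3513
  6     4,750.00     3,026.7813    18,160.6879
  7    54,750.00    32,363.2999   226,543.0992
  Σ                 54,455.8471   299,044.0993
Price P = Σ PV = 54,455.8471.
Macaulay duration = Σ(t·PV) / P = 299,044.0993 / 54,455.8471 = 5.49150 years.

5.4915 years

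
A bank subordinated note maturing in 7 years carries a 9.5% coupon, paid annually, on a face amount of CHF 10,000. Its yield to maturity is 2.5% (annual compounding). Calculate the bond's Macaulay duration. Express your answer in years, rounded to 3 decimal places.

Periodic yield y = 0.025. Discount each cash flow and weight by its year:
  t   CF        PV=CF/(1+0.025)^t    t·PV
  1       950.00       926.8293       926.8293
  2       950.00       904.2237     1,808.4474
  3       950.00       882.1694     2,646.5083
  4       950.00       860.6531     3,442.6125
  5       950.00       839.6616     4,198.3079
  6       950.00       819.1820     4,915.0921
  7    10,950.00     9,211.8543    64,482.9803
  Σ                 14,444.5734    82,420.7777
Price P = Σ PV = 14,444.5734.
Macaulay duration = Σ(t·PV) / P = 82,420.7777 / 14,444.5734 = 5.70600 years.

5.706 years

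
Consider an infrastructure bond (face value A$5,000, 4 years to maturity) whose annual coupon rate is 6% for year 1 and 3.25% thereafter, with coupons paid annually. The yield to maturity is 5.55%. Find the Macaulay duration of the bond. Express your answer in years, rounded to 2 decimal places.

3.73 years

Periodic yield y = 0.0555. Discount each cash flow and weight by its year:
  t   CF        PV=CF/(1+0.0555)^t    t·PV
  1       300.00       284.2255       284.2255
  2       162.50       145.8602       291.7205
  3       162.50       138.1906       414.5719
  4     5,162.50     4,159.3658    16,637.4631
  Σ                  4,727.6421    17,627.9810
Price P = Σ PV = 4,727.6421.
Macaulay duration = Σ(t·PV) / P = 17,627.9810 / 4,727.6421 = 3.72870 years.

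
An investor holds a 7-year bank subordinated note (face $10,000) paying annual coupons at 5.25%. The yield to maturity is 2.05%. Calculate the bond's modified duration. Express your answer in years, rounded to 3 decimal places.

6.011 years

Periodic yield y = 0.0205. First find Macaulay duration:
  t   CF        PV=CF/(1+0.0205)^t    t·PV
  1       525.00       514.4537       514.4537
  2       525.00       504.1193     1,008.2385
  3       525.00       493.9924     1,481.9772
  4       525.00       484.0690     1,936.2760
  5       525.00       474.3449     2,371.7246
  6       525.00       464.8162     2,788.8972
  7    10,525.00     9,131.2670    63,918.8689
  Σ                 12,067.0625    74,020.4361
P = 12,067.0625; Macaulay duration = 74,020.4361 / 12,067.0625 = 6.13409 years.
Modified duration = D_Mac / (1 + y) = 6.13409 / 1.0205 = 6.01087 years.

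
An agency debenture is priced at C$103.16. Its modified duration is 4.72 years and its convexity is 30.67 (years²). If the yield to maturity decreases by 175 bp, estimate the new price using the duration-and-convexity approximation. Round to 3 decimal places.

C$112.165

Duration effect: -D_mod·Δy = -4.72 × (-0.0175) = +0.082600
Convexity effect: ½·C·(Δy)² = 0.5 × 30.67 × (-0.0175)² = +0.00469634375
ΔP/P ≈ +0.082600 + 0.00469634375 = +0.08729634375
New price ≈ 103.16 × (1 + 0.08729634375) = 112.16549082125.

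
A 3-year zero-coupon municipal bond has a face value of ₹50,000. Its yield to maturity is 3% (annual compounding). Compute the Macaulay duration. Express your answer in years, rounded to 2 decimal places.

A zero-coupon bond has a single cash flow at maturity, so its Macaulay duration equals its maturity: 3 years.

3.00 years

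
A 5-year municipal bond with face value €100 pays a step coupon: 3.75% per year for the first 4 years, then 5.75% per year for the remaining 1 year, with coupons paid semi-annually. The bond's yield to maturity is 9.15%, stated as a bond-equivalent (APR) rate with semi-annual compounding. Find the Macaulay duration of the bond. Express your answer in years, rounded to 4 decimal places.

4.5462 years

Periodic yield y = 0.04575. Discount each cash flow and weight by its period:
  t   CF        PV=CF/(1+0.04575)^t    t·PV
  1        1.875         1.7930         1.7930
  2        1.875         1.7145         3.4291
  3        1.875         1.6395         4.9186
  4        1.875         1.5678         6.2712
  5        1.875         1.4992         7.4960
  6        1.875         1.4336         8.6017
  7        1.875         1.3709         9.5963
  8        1.875         1.3109        10.4874
  9        2.875         1.9221        17.2993
  10     102.875        65.7705       657.7050
  Σ                     80.0221       727.5976
Price P = Σ PV = 80.0221.
Macaulay duration = Σ(t·PV) / P = 727.5976 / 80.0221 = 9.09246 half-year periods.
In years: 9.09246 / 2 = 4.54623 years.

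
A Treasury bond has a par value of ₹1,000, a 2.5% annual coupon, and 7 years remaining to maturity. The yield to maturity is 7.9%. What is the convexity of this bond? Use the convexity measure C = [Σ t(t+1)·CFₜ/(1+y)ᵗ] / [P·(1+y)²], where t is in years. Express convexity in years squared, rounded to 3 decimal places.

42.679

With y = 0.079:
  t   CF        PV=CF/(1+0.079)^t    t·PV        t(t+1)·PV
  1        25.00        23.1696        23.1696          46.3392
  2        25.00        21.4732        42.9464         128.8393
  3        25.00        19.9010        59.7031         238.8124
  4        25.00        18.4440        73.7758         368.8792
  5        25.00        17.0936        85.4679         512.8071
  6        25.00        15.8420        95.0523         665.3660
  7     1,025.00       601.9685     4,213.7794      33,710.2350
  Σ                    717.8919     4,593.8945      35,671.2783
P = 717.8919.
Convexity = Σ t(t+1)·PV / [P·(1+y)²] = 35,671.2783 / (717.8919 × 1.164241) = 42.67924.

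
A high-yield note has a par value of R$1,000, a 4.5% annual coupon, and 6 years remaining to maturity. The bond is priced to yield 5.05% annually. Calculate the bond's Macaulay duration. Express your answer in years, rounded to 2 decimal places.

5.38 years

Periodic yield y = 0.0505. Discount each cash flow and weight by its year:
  t   CF        PV=CF/(1+0.0505)^t    t·PV
  1        45.00        42.8367        42.8367
  2        45.00        40.7775        81.5550
  3        45.00        38.8172       116.4516
  4        45.00        36.9512       147.8047
  5        45.00        35.1748       175.8742
  6     1,045.00       777.5708     4,665.4249
  Σ                    972.1283     5,229.9472
Price P = Σ PV = 972.1283.
Macaulay duration = Σ(t·PV) / P = 5,229.9472 / 972.1283 = 5.37989 years.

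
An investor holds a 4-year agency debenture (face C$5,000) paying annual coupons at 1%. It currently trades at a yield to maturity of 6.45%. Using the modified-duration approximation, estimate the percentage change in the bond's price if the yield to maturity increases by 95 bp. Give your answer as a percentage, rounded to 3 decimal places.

Periodic yield y = 0.0645. Modified duration first:
  t   CF        PV=CF/(1+0.0645)^t    t·PV
  1        50.00        46.9704        46.9704
  2        50.00        44.1244        88.2488
  3        50.00        41.4508       124.3524
  4     5,050.00     3,932.8621    15,731.4483
  Σ                  4,065.4077    15,991.0199
P = 4,065.4077; D_Mac = 3.93344 yrs; D_mod = 3.93344/(1+0.0645) = 3.69510 yrs.
ΔP/P ≈ -D_mod · Δy = -3.69510 × (+0.0095) = -0.035103 = -3.5103%.

-3.510%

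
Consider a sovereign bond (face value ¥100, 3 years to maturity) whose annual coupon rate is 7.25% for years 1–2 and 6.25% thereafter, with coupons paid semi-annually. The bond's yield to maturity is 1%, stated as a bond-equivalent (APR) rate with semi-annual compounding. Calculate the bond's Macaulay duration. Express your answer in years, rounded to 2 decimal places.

2.77 years

Periodic yield y = 0.005. Discount each cash flow and weight by its period:
  t   CF        PV=CF/(1+0.005)^t    t·PV
  1        3.625         3.6070         3.6070
  2        3.625         3.5890         7.1780
  3        3.625         3.5712        10.7135
  4        3.625         3.5534        14.2136
  5        3.125         3.0480        15.2402
  6      103.125       100.0847       600.5081
  Σ                    117.4533       651.4603
Price P = Σ PV = 117.4533.
Macaulay duration = Σ(t·PV) / P = 651.4603 / 117.4533 = 5.54655 half-year periods.
In years: 5.54655 / 2 = 2.77327 years.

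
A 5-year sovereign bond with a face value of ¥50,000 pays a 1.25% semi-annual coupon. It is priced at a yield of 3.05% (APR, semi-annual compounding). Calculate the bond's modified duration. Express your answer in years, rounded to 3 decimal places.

4.782 years

Periodic yield y = 0.01525. First find Macaulay duration:
  t   CF        PV=CF/(1+0.01525)^t    t·PV
  1       312.50       307.8060       307.8060
  2       312.50       303.1824       606.3649
  3       312.50       298.6283       895.8850
  4       312.50       294.1427     1,176.5707
  5       312.50       289.7244     1,448.6219
  6       312.50       285.3724     1,712.2347
  7       312.50       281.0859     1,967.6012
  8       312.50       276.8637     2,214.9097
  9       312.50       272.7050     2,454.3446
  10   50,312.50    43,245.9972   432,459.9722
  Σ                 45,855.5080   445,244.3108
P = 45,855.5080; Macaulay duration = 445,244.3108 / 45,855.5080 = 9.70972 half-year periods = 4.85486 years.
Modified duration = D_Mac / (1 + y) = 4.85486 / 1.01525 = 4.78194 years.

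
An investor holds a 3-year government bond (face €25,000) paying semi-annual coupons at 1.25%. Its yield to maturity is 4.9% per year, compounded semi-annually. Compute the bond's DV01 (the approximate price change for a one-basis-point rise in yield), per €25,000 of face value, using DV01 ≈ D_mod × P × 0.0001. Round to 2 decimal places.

€6.48

Periodic yield y = 0.0245.
  t   CF        PV=CF/(1+0.0245)^t    t·PV
  1       156.25       152.5134       152.5134
  2       156.25       148.8662       297.7324
  3       156.25       145.3062       435.9186
  4       156.25       141.8313       567.3253
  5       156.25       138.4396       692.1978
  6    25,156.25    21,755.7533   130,534.5198
  Σ                 22,482.7100   132,680.2074
P = 22,482.7100; D_Mac = 5.90143 half-year periods = 2.95072 yrs; D_mod = 2.88015 yrs.
DV01 ≈ 2.88015 × 22,482.7100 × 0.0001 = 6.475364.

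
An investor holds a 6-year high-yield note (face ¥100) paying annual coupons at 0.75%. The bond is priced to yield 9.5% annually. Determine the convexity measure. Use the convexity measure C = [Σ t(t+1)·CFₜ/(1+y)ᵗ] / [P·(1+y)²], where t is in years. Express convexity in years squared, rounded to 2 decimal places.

With y = 0.095:
  t   CF        PV=CF/(1+0.095)^t    t·PV        t(t+1)·PV
  1         0.75         0.6849         0.6849           1.3699
  2         0.75         0.6255         1.2510           3.7530
  3         0.75         0.5712         1.7137           6.8549
  4         0.75         0.5217         2.0867          10.4336
  5         0.75         0.4764         2.3821          14.2926
  6       100.75        58.4467       350.6805       2,454.7633
  Σ                     61.3265       358.7990       2,491.4674
P = 61.3265.
Convexity = Σ t(t+1)·PV / [P·(1+y)²] = 2,491.4674 / (61.3265 × 1.199025) = 33.88275.

33.88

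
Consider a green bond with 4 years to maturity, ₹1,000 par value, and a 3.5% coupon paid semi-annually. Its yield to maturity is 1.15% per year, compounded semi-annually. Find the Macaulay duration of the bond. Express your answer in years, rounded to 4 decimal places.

Periodic yield y = 0.00575. Discount each cash flow and weight by its period:
  t   CF        PV=CF/(1+0.00575)^t    t·PV
  1        17.50        17.4000        17.4000
  2        17.50        17.3005        34.6009
  3        17.50        17.2016        51.6047
  4        17.50        17.1032        68.4129
  5        17.50        17.0054        85.0272
  6        17.50        16.9082       101.4493
  7        17.50        16.8116       117.6809
  8     1,017.50       971.8832     7,775.0658
  Σ                  1,091.6136     8,251.2416
Price P = Σ PV = 1,091.6136.
Macaulay duration = Σ(t·PV) / P = 8,251.2416 / 1,091.6136 = 7.55876 half-year periods.
In years: 7.55876 / 2 = 3.77938 years.

3.7794 years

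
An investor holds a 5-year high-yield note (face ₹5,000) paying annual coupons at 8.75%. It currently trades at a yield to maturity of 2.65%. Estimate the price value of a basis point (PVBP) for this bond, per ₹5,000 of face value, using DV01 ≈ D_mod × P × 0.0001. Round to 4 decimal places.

Periodic yield y = 0.0265.
  t   CF        PV=CF/(1+0.0265)^t    t·PV
  1       437.50       426.2056       426.2056
  2       437.50       415.2027       830.4054
  3       437.50       404.4839     1,213.4516
  4       437.50       394.0418     1,576.1670
  5     5,437.50     4,770.9460    23,854.7300
  Σ                  6,410.8799    27,900.9595
P = 6,410.8799; D_Mac = 4.35213 yrs; D_mod = 4.23977 yrs.
DV01 ≈ 4.23977 × 6,410.8799 × 0.0001 = 2.718067.

₹2.7181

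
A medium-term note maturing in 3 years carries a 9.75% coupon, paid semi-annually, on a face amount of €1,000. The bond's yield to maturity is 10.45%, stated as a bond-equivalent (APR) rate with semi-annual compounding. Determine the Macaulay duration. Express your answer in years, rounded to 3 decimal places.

Periodic yield y = 0.05225. Discount each cash flow and weight by its period:
  t   CF        PV=CF/(1+0.05225)^t    t·PV
  1        48.75        46.3293        46.3293
  2        48.75        44.0288        88.0576
  3        48.75        41.8425       125.5276
  4        48.75        39.7648       159.0592
  5        48.75        37.7903       188.9513
  6     1,048.75       772.6065     4,635.6391
  Σ                    982.3622     5,243.5641
Price P = Σ PV = 982.3622.
Macaulay duration = Σ(t·PV) / P = 5,243.5641 / 982.3622 = 5.33771 half-year periods.
In years: 5.33771 / 2 = 2.66885 years.

2.669 years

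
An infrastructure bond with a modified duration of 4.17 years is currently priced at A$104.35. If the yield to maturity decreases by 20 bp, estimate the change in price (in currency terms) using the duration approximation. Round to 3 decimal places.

Duration approximation: ΔP/P ≈ -D_mod · Δy = -4.17 × (-0.002) = +0.008340.
ΔP ≈ 104.35 × (+0.008340) = +0.870279.

+A$0.870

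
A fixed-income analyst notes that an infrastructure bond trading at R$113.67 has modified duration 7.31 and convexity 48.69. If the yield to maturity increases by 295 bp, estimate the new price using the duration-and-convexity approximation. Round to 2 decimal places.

R$91.57

Duration effect: -D_mod·Δy = -7.31 × (+0.0295) = -0.215645
Convexity effect: ½·C·(Δy)² = 0.5 × 48.69 × (0.0295)² = +0.02118623625
ΔP/P ≈ -0.215645 + 0.02118623625 = -0.19445876375
New price ≈ 113.67 × (1 - 0.19445876375) = 91.5658723245375.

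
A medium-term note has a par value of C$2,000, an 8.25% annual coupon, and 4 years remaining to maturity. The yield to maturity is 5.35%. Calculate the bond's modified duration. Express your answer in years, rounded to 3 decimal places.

Periodic yield y = 0.0535. First find Macaulay duration:
  t   CF        PV=CF/(1+0.0535)^t    t·PV
  1       165.00       156.6208       156.6208
  2       165.00       148.6671       297.3342
  3       165.00       141.1173       423.3520
  4     2,165.00     1,757.5988     7,030.3951
  Σ                  2,204.0040     7,907.7020
P = 2,204.0040; Macaulay duration = 7,907.7020 / 2,204.0040 = 3.58788 years.
Modified duration = D_Mac / (1 + y) = 3.58788 / 1.0535 = 3.40568 years.

3.406 years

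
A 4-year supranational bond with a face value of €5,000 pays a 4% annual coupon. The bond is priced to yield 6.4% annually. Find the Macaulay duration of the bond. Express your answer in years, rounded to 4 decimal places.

3.7639 years

Periodic yield y = 0.064. Discount each cash flow and weight by its year:
  t   CF        PV=CF/(1+0.064)^t    t·PV
  1       200.00       187.9699       187.9699
  2       200.00       176.6635       353.3269
  3       200.00       166.0371       498.1113
  4     5,200.00     4,057.2973    16,229.1892
  Σ                  4,587.9678    17,268.5973
Price P = Σ PV = 4,587.9678.
Macaulay duration = Σ(t·PV) / P = 17,268.5973 / 4,587.9678 = 3.76389 years.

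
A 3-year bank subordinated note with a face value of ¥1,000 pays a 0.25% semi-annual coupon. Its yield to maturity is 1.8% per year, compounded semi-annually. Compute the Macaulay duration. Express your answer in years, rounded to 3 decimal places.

2.990 years

Periodic yield y = 0.009. Discount each cash flow and weight by its period:
  t   CF        PV=CF/(1+0.009)^t    t·PV
  1         1.25         1.2389         1.2389
  2         1.25         1.2278         2.4556
  3         1.25         1.2168         3.6505
  4         1.25         1.2060         4.8240
  5         1.25         1.1952         5.9762
  6     1,001.25       948.8456     5,693.0734
  Σ                    954.9303     5,711.2185
Price P = Σ PV = 954.9303.
Macaulay duration = Σ(t·PV) / P = 5,711.2185 / 954.9303 = 5.98077 half-year periods.
In years: 5.98077 / 2 = 2.99039 years.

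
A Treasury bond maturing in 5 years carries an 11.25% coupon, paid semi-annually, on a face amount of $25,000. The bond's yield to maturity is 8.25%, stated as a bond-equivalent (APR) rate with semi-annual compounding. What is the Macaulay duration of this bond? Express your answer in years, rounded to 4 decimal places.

Periodic yield y = 0.04125. Discount each cash flow and weight by its period:
  t   CF        PV=CF/(1+0.04125)^t    t·PV
  1     1,406.25     1,350.5402     1,350.5402
  2     1,406.25     1,297.0374     2,594.0748
  3     1,406.25     1,245.6542     3,736.9626
  4     1,406.25     1,196.3065     4,785.2262
  5     1,406.25     1,148.9138     5,744.5692
  6     1,406.25     1,103.3987     6,620.3919
  7     1,406.25     1,059.6866     7,417.8061
  8     1,406.25     1,017.7062     8,141.6496
  9     1,406.25       977.3889     8,796.5002
  10   26,406.25    17,626.1145   176,261.1448
  Σ                 28,022.7470   225,448.8656
Price P = Σ PV = 28,022.7470.
Macaulay duration = Σ(t·PV) / P = 225,448.8656 / 28,022.7470 = 8.04521 half-year periods.
In years: 8.04521 / 2 = 4.02260 years.

4.0226 years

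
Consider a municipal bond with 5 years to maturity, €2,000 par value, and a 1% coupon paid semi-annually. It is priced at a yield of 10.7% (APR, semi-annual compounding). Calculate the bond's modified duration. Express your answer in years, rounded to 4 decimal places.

4.6056 years

Periodic yield y = 0.0535. First find Macaulay duration:
  t   CF        PV=CF/(1+0.0535)^t    t·PV
  1        10.00         9.4922         9.4922
  2        10.00         9.0101        18.0203
  3        10.00         8.5526        25.6577
  4        10.00         8.1182        32.4730
  5        10.00         7.7060        38.5298
  6        10.00         7.3146        43.8878
  7        10.00         6.9432        48.6022
  8        10.00         6.5906        52.7246
  9        10.00         6.2559        56.3030
  10    2,010.00     1,193.5776    11,935.7760
  Σ                  1,263.5609    12,261.4666
P = 1,263.5609; Macaulay duration = 12,261.4666 / 1,263.5609 = 9.70390 half-year periods = 4.85195 years.
Modified duration = D_Mac / (1 + y) = 4.85195 / 1.0535 = 4.60555 years.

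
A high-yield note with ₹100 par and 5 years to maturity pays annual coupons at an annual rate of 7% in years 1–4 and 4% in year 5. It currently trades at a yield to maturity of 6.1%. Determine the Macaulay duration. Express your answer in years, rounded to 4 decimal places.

Periodic yield y = 0.061. Discount each cash flow and weight by its year:
  t   CF        PV=CF/(1+0.061)^t    t·PV
  1         7.00         6.5975         6.5975
  2         7.00         6.2182        12.4365
  3         7.00         5.8607        17.5822
  4         7.00         5.5238        22.0951
  5       104.00        77.3493       386.7465
  Σ                    101.5496       445.4579
Price P = Σ PV = 101.5496.
Macaulay duration = Σ(t·PV) / P = 445.4579 / 101.5496 = 4.38660 years.

4.3866 years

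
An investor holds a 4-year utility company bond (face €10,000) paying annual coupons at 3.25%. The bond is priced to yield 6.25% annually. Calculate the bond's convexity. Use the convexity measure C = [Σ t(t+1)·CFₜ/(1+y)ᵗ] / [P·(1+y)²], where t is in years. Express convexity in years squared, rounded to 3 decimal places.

16.560

With y = 0.0625:
  t   CF        PV=CF/(1+0.0625)^t    t·PV        t(t+1)·PV
  1       325.00       305.8824       305.8824         611.7647
  2       325.00       287.8893       575.7785       1,727.3356
  3       325.00       270.9546       812.8638       3,251.4553
  4    10,325.00     8,101.6654    32,406.6618     162,033.3090
  Σ                  8,966.3917    34,101.1865     167,623.8647
P = 8,966.3917.
Convexity = Σ t(t+1)·PV / [P·(1+y)²] = 167,623.8647 / (8,966.3917 × 1.128906) = 16.56000.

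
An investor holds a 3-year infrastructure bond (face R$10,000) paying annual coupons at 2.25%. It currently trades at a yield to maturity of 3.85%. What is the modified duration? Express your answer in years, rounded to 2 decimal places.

Periodic yield y = 0.0385. First find Macaulay duration:
  t   CF        PV=CF/(1+0.0385)^t    t·PV
  1       225.00       216.6586       216.6586
  2       225.00       208.6265       417.2530
  3    10,225.00     9,129.4332    27,388.2995
  Σ                  9,554.7183    28,022.2112
P = 9,554.7183; Macaulay duration = 28,022.2112 / 9,554.7183 = 2.93281 years.
Modified duration = D_Mac / (1 + y) = 2.93281 / 1.0385 = 2.82409 years.

2.82 years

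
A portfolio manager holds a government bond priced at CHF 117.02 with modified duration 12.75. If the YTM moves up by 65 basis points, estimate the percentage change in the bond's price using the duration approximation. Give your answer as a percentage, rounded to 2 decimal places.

Duration approximation: ΔP/P ≈ -D_mod · Δy = -12.75 × (+0.0065) = -0.082875.
As a percentage: -8.2875%.

-8.29%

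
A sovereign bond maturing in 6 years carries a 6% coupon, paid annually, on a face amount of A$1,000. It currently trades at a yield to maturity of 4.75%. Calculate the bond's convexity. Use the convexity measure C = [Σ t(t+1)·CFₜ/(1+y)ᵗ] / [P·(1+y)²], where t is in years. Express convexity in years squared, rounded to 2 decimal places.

31.86

With y = 0.0475:
  t   CF        PV=CF/(1+0.0475)^t    t·PV        t(t+1)·PV
  1        60.00        57.2792        57.2792         114.5585
  2        60.00        54.6818       109.3637         328.0911
  3        60.00        52.2022       156.6067         626.4269
  4        60.00        49.8351       199.3403         996.7015
  5        60.00        47.5753       237.8763       1,427.2575
  6     1,060.00       802.3829     4,814.2975      33,700.0826
  Σ                  1,063.9566     5,574.7637      37,193.1182
P = 1,063.9566.
Convexity = Σ t(t+1)·PV / [P·(1+y)²] = 37,193.1182 / (1,063.9566 × 1.097256) = 31.85889.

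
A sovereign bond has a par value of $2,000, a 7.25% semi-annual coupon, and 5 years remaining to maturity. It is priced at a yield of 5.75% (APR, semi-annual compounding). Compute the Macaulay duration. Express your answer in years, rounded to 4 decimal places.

4.3080 years

Periodic yield y = 0.02875. Discount each cash flow and weight by its period:
  t   CF        PV=CF/(1+0.02875)^t    t·PV
  1        72.50        70.4739        70.4739
  2        72.50        68.5044       137.0088
  3        72.50        66.5899       199.7697
  4        72.50        64.7290       258.9158
  5        72.50        62.9200       314.6000
  6        72.50        61.1616       366.9697
  7        72.50        59.4524       416.1665
  8        72.50        57.7909       462.3269
  9        72.50        56.1758       505.5823
  10    2,072.50     1,560.9754    15,609.7539
  Σ                  2,128.7732    18,341.5676
Price P = Σ PV = 2,128.7732.
Macaulay duration = Σ(t·PV) / P = 18,341.5676 / 2,128.7732 = 8.61603 half-year periods.
In years: 8.61603 / 2 = 4.30801 years.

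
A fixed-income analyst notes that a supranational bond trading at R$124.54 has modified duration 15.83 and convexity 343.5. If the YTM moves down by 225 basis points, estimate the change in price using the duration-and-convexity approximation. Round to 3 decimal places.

Duration effect: -D_mod·Δy = -15.83 × (-0.0225) = +0.356175
Convexity effect: ½·C·(Δy)² = 0.5 × 343.5 × (-0.0225)² = +0.0869484375
ΔP/P ≈ +0.356175 + 0.0869484375 = +0.4431234375
ΔP ≈ 124.54 × (+0.4431234375) = +55.18659290625.

+R$55.187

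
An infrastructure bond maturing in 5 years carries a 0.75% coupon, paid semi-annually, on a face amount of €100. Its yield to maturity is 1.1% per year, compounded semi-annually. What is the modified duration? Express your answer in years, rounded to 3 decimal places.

Periodic yield y = 0.0055. First find Macaulay duration:
  t   CF        PV=CF/(1+0.0055)^t    t·PV
  1        0.375         0.3729         0.3729
  2        0.375         0.3709         0.7418
  3        0.375         0.3689         1.1066
  4        0.375         0.3669         1.4674
  5        0.375         0.3649         1.8243
  6        0.375         0.3629         2.1772
  7        0.375         0.3609         2.5261
  8        0.375         0.3589         2.8712
  9        0.375         0.3569         3.2124
  10     100.375        95.0178       950.1776
  Σ                     98.3018       966.4777
P = 98.3018; Macaulay duration = 966.4777 / 98.3018 = 9.83174 half-year periods = 4.91587 years.
Modified duration = D_Mac / (1 + y) = 4.91587 / 1.0055 = 4.88898 years.

4.889 years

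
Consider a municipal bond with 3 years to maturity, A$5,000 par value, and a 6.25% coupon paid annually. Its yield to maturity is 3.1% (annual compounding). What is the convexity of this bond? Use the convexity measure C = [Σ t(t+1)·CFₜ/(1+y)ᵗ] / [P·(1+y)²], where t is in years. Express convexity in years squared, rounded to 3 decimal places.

With y = 0.031:
  t   CF        PV=CF/(1+0.031)^t    t·PV        t(t+1)·PV
  1       312.50       303.1038       303.1038         606.2076
  2       312.50       293.9901       587.9802       1,763.9405
  3     5,312.50     4,847.5573    14,542.6718      58,170.6871
  Σ                  5,444.6511    15,433.7557      60,540.8352
P = 5,444.6511.
Convexity = Σ t(t+1)·PV / [P·(1+y)²] = 60,540.8352 / (5,444.6511 × 1.062961) = 10.46071.

10.461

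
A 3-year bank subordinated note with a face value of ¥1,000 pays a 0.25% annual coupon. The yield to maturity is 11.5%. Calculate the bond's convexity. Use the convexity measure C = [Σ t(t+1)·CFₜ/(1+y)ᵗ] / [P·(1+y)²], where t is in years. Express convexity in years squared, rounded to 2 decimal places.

9.61

With y = 0.115:
  t   CF        PV=CF/(1+0.115)^t    t·PV        t(t+1)·PV
  1         2.50         2.2422         2.2422           4.4843
  2         2.50         2.0109         4.0218          12.0654
  3     1,002.50       723.2023     2,169.6068       8,678.4272
  Σ                    727.4553     2,175.8708       8,694.9769
P = 727.4553.
Convexity = Σ t(t+1)·PV / [P·(1+y)²] = 8,694.9769 / (727.4553 × 1.243225) = 9.61418.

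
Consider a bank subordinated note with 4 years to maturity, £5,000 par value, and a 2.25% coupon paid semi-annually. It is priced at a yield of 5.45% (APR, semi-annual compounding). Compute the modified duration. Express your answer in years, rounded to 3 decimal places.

3.734 years

Periodic yield y = 0.02725. First find Macaulay duration:
  t   CF        PV=CF/(1+0.02725)^t    t·PV
  1        56.25        54.7578        54.7578
  2        56.25        53.3053       106.6106
  3        56.25        51.8912       155.6737
  4        56.25        50.5147       202.0589
  5        56.25        49.1747       245.8735
  6        56.25        47.8702       287.2215
  7        56.25        46.6004       326.2027
  8     5,056.25     4,077.7382    32,621.9056
  Σ                  4,431.8526    34,000.3043
P = 4,431.8526; Macaulay duration = 34,000.3043 / 4,431.8526 = 7.67180 half-year periods = 3.83590 years.
Modified duration = D_Mac / (1 + y) = 3.83590 / 1.02725 = 3.73415 years.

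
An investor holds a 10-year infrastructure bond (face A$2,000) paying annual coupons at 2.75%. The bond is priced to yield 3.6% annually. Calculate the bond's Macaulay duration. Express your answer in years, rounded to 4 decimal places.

Periodic yield y = 0.036. Discount each cash flow and weight by its year:
  t   CF        PV=CF/(1+0.036)^t    t·PV
  1        55.00        53.0888        53.0888
  2        55.00        51.2440       102.4880
  3        55.00        49.4633       148.3900
  4        55.00        47.7445       190.9781
  5        55.00        46.0855       230.4273
  6        55.00        44.4840       266.9042
  7        55.00        42.9383       300.5678
  8        55.00        41.4462       331.5695
  9        55.00        40.0060       360.0538
  10    2,055.00     1,442.8270    14,428.2704
  Σ                  1,859.3277    16,412.7380
Price P = Σ PV = 1,859.3277.
Macaulay duration = Σ(t·PV) / P = 16,412.7380 / 1,859.3277 = 8.82724 years.

8.8272 years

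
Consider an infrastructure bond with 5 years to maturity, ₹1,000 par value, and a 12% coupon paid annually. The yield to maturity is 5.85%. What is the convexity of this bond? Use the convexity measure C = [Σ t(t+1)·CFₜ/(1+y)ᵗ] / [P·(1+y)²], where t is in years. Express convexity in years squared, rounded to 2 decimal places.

With y = 0.0585:
  t   CF        PV=CF/(1+0.0585)^t    t·PV        t(t+1)·PV
  1       120.00       113.3680       113.3680         226.7359
  2       120.00       107.1025       214.2050         642.6149
  3       120.00       101.1833       303.5498       1,214.1991
  4       120.00        95.5912       382.3647       1,911.8235
  5     1,120.00       842.8760     4,214.3802      25,286.2813
  Σ                  1,260.1209     5,227.8676      29,281.6547
P = 1,260.1209.
Convexity = Σ t(t+1)·PV / [P·(1+y)²] = 29,281.6547 / (1,260.1209 × 1.120422) = 20.73966.

20.74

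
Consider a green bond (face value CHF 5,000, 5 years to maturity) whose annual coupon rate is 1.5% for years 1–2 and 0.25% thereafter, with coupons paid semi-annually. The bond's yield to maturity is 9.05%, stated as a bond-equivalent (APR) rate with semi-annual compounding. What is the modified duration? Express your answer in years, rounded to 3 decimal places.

4.629 years

Periodic yield y = 0.04525. First find Macaulay duration:
  t   CF        PV=CF/(1+0.04525)^t    t·PV
  1        37.50        35.8766        35.8766
  2        37.50        34.3234        68.6469
  3        37.50        32.8375        98.5126
  4        37.50        31.4160       125.6639
  5         6.25         5.0093        25.0466
  6         6.25         4.7925        28.7548
  7         6.25         4.5850        32.0950
  8         6.25         4.3865        35.0920
  9         6.25         4.1966        37.7695
  10    5,006.25     3,215.9610    32,159.6098
  Σ                  3,373.3844    32,647.0678
P = 3,373.3844; Macaulay duration = 32,647.0678 / 3,373.3844 = 9.67784 half-year periods = 4.83892 years.
Modified duration = D_Mac / (1 + y) = 4.83892 / 1.04525 = 4.62944 years.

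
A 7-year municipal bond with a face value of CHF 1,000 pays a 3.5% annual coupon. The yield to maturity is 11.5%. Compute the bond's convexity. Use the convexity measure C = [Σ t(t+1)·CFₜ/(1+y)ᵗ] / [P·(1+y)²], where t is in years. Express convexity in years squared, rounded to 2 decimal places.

37.61

With y = 0.115:
  t   CF        PV=CF/(1+0.115)^t    t·PV        t(t+1)·PV
  1        35.00        31.3901        31.3901          62.7803
  2        35.00        28.1526        56.3052         168.9155
  3        35.00        25.2490        75.7469         302.9875
  4        35.00        22.6448        90.5792         452.8961
  5        35.00        20.3092       101.5462         609.2772
  6        35.00        18.2146       109.2874         765.0118
  7     1,035.00       483.0769     3,381.5384      27,052.3069
  Σ                    629.0372     3,846.3934      29,414.1753
P = 629.0372.
Convexity = Σ t(t+1)·PV / [P·(1+y)²] = 29,414.1753 / (629.0372 × 1.243225) = 37.61236.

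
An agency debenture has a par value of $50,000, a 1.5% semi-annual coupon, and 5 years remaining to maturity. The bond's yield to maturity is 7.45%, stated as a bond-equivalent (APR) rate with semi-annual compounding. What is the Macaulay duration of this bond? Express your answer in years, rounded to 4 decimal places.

4.8040 years

Periodic yield y = 0.03725. Discount each cash flow and weight by its period:
  t   CF        PV=CF/(1+0.03725)^t    t·PV
  1       375.00       361.5329       361.5329
  2       375.00       348.5494       697.0989
  3       375.00       336.0322     1,008.0967
  4       375.00       323.9646     1,295.8582
  5       375.00       312.3303     1,561.6513
  6       375.00       301.1138     1,806.6826
  7       375.00       290.3001     2,032.1006
  8       375.00       279.8748     2,238.9980
  9       375.00       269.8238     2,428.4143
  10   50,375.00    34,944.6443   349,446.4430
  Σ                 37,768.1661   362,876.8764
Price P = Σ PV = 37,768.1661.
Macaulay duration = Σ(t·PV) / P = 362,876.8764 / 37,768.1661 = 9.60801 half-year periods.
In years: 9.60801 / 2 = 4.80400 years.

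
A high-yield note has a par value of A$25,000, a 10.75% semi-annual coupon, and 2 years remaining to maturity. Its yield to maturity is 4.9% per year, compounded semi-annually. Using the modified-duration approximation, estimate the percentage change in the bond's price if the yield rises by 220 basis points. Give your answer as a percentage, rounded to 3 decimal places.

Periodic yield y = 0.0245. Modified duration first:
  t   CF        PV=CF/(1+0.0245)^t    t·PV
  1     1,343.75     1,311.6154     1,311.6154
  2     1,343.75     1,280.2493     2,560.4986
  3     1,343.75     1,249.6333     3,748.8999
  4    26,343.75    23,912.7622    95,651.0489
  Σ                 27,754.2603   103,272.0628
P = 27,754.2603; D_Mac = 3.72094 half-year periods = 1.86047 yrs; D_mod = 1.86047/(1+0.0245) = 1.81598 yrs.
ΔP/P ≈ -D_mod · Δy = -1.81598 × (+0.022) = -0.039952 = -3.9952%.

-3.995%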